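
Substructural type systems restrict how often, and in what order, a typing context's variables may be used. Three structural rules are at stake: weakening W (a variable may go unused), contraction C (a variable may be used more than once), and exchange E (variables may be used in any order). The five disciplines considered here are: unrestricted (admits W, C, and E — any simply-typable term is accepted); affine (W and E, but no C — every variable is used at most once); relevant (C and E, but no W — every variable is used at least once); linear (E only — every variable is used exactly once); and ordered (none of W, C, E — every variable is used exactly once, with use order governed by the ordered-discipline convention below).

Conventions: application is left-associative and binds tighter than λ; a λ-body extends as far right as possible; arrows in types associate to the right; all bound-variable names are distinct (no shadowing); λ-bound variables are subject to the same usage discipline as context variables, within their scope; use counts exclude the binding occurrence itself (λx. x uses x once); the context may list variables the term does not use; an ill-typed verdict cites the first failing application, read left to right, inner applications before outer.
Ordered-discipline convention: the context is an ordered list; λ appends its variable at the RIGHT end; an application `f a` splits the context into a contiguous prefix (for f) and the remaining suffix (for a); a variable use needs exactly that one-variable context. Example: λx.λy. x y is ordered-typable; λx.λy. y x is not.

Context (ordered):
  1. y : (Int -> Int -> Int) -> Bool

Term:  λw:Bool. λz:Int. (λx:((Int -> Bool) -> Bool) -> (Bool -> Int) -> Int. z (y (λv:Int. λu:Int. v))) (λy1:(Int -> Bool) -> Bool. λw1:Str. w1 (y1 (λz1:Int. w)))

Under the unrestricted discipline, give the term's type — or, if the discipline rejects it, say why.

not well-typed under unrestricted — fails simple typing
use counts: y: 1×, w (bound): 1×, z (bound): 1×, x (bound): 0×, v (bound): 1×, u (bound): 0×, y1 (bound): 1×, w1 (bound): 1×, z1 (bound): 0×
left-to-right use order: z, y, v, w1, y1, w
typing: ill-typed: non-function type Int applied to an argument
across the five disciplines: ordered ✗; linear ✗; affine ✗; relevant ✗; unrestricted ✗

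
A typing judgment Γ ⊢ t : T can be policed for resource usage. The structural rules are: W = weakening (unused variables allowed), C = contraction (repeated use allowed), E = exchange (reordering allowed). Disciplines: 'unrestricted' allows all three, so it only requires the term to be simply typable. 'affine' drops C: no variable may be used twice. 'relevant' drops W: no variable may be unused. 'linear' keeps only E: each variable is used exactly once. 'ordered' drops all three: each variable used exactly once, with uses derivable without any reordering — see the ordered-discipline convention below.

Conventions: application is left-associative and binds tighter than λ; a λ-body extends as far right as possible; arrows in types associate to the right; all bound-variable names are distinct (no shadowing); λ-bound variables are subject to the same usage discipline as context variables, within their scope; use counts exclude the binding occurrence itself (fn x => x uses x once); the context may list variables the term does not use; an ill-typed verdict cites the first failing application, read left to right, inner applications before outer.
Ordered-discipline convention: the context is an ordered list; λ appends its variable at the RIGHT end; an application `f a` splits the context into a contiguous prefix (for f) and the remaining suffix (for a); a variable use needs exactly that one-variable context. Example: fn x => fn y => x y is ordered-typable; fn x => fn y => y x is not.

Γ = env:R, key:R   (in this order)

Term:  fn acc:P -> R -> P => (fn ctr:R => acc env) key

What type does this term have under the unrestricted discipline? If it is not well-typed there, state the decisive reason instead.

not well-typed under unrestricted — a type mismatch blocks all five
variable uses: env: 1×, key: 1×, acc [bound]: 1×, ctr [bound]: 0×
order of uses: acc, env, key
typing: ill-typed: a function awaiting P gets R
all disciplines: ordered ✗, linear ✗, affine ✗, relevant ✗, unrestricted ✗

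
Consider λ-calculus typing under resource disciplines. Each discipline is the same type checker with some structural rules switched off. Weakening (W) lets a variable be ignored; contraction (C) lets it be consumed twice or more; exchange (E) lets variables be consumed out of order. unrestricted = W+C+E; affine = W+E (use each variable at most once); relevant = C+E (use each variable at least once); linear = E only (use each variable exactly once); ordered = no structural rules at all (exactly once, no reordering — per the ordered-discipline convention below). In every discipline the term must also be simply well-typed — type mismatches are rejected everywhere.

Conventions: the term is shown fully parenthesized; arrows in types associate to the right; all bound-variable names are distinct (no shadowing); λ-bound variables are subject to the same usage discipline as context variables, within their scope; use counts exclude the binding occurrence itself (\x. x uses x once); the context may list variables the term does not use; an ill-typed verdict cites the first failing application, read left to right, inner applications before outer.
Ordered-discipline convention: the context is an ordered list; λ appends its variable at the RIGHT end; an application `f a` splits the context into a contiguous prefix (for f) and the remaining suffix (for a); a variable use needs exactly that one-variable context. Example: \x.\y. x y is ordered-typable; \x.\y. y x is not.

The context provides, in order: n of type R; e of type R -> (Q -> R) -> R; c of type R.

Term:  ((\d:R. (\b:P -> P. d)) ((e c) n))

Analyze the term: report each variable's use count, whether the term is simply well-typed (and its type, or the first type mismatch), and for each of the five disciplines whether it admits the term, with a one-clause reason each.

use counts: n: 1×, e: 1×, c: 1×, d [bound]: 1×, b [bound]: 0×
uses in reading order: d, e, c, n
typing: ill-typed: argument of type R where Q -> R is required
ordered: ✗ — a type mismatch blocks all five
linear: ✗ — the type mismatch rejects it
affine: ✗ — not simply typable
relevant: ✗ — fails simple typing
unrestricted: ✗ — a type mismatch blocks all five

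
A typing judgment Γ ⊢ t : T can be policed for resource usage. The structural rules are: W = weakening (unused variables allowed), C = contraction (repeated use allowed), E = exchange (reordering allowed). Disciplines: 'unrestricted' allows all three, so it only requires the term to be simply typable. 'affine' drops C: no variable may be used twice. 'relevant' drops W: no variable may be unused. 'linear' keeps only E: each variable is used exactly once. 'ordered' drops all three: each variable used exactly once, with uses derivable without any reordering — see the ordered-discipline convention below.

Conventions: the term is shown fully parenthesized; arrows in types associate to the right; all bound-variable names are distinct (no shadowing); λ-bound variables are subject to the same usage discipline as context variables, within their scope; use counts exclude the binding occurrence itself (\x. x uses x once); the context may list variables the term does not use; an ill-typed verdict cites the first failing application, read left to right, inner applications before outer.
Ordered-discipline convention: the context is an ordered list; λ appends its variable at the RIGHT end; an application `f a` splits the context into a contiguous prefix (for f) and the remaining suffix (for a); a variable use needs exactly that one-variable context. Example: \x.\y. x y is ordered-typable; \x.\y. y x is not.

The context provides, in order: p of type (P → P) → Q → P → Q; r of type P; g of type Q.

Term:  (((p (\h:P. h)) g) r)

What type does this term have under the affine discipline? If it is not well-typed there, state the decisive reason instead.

term : Q
variable uses: p=1, r=1, g=1, h (λ-bound)=1
uses in reading order: p, h, g, r
typing: ✓ — Q
all disciplines: ordered ✗ · linear ✓ · affine ✓ · relevant ✓ · unrestricted ✓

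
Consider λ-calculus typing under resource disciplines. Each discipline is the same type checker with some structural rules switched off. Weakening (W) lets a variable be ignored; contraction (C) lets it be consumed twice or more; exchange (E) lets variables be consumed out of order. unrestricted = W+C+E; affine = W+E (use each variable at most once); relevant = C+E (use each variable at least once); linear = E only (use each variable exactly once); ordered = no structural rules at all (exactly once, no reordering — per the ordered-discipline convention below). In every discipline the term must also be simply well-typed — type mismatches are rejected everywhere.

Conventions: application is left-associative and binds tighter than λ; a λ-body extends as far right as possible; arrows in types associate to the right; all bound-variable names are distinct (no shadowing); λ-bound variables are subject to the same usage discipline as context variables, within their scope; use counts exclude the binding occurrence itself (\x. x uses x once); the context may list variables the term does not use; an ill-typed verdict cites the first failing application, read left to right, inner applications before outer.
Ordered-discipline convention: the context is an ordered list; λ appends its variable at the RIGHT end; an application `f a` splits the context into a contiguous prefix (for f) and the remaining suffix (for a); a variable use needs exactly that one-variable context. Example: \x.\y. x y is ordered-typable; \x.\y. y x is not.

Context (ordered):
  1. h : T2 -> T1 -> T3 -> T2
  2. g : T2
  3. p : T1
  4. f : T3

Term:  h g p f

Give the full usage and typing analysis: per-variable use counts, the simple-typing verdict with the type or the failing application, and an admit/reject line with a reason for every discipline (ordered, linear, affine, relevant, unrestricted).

use counts: h=1, g=1, p=1, f=1
use order (left to right): h, g, p, f
typing: the term checks, with type T2
ordered: ✓, h, g, p, f once each; derivable with no W/C/E
linear: ✓, exactly-once usage across h, g, p, f
affine: ✓, no duplicate uses among h, g, p, f
relevant: ✓, h, g, p, f: all used, weakening unneeded
unrestricted: ✓, type-checks (T2) and nothing is barred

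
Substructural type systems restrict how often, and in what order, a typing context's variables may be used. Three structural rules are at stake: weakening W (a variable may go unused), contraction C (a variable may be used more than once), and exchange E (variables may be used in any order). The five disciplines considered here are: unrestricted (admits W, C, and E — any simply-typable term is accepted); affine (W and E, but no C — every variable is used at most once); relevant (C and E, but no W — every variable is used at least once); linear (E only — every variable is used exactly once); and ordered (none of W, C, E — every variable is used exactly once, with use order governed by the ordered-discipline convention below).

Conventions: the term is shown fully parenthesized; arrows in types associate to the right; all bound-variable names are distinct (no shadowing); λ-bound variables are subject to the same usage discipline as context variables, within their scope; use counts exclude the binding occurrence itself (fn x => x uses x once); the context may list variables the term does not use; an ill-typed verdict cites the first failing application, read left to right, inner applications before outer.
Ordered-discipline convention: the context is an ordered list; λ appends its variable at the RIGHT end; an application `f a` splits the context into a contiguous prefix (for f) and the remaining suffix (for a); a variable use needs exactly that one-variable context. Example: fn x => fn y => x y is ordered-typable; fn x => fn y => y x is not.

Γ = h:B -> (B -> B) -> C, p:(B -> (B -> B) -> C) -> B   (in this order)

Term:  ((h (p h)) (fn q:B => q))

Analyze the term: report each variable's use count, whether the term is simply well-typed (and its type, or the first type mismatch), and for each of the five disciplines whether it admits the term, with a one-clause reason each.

counts: h ×2, p ×1, q (bound) ×1
use order (left to right): h, p, h, q
typing: well-typed — term : C
ordered: ✗ — repeated use of h ×2
linear: ✗ — repeated use of h ×2
affine: ✗ — repeated use of h ×2
relevant: ✓ — none of h, p, q goes unused
unrestricted: ✓ — simply typable at C; W, C, E all held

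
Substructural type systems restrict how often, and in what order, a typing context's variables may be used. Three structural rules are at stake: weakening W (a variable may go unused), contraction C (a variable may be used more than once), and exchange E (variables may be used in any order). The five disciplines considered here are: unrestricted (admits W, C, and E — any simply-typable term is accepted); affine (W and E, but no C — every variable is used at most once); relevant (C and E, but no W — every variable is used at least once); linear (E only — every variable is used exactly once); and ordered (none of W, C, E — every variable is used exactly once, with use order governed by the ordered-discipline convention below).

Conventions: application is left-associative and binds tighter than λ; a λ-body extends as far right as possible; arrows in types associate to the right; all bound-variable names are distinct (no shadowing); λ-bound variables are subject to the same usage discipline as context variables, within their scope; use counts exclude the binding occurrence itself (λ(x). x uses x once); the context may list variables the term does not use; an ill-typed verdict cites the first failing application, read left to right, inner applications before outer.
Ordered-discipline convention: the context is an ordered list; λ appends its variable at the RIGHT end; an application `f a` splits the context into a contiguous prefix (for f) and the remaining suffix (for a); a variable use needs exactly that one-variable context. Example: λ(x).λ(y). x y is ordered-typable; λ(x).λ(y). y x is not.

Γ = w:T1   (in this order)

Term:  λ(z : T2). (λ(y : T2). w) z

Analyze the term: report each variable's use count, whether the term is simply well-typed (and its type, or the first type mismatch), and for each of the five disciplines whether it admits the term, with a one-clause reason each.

use counts: w=1; z (λ-bound)=1; y (λ-bound)=0
order of uses: w, z
typing: well-typed at T2 -> T1
ordered: ✗, y never used (weakening)
linear: ✗, y never used (weakening)
affine: ✓, no duplicate uses among w, z, y
relevant: ✗, y never used (weakening)
unrestricted: ✓, type-checks (T2 -> T1) and nothing is barred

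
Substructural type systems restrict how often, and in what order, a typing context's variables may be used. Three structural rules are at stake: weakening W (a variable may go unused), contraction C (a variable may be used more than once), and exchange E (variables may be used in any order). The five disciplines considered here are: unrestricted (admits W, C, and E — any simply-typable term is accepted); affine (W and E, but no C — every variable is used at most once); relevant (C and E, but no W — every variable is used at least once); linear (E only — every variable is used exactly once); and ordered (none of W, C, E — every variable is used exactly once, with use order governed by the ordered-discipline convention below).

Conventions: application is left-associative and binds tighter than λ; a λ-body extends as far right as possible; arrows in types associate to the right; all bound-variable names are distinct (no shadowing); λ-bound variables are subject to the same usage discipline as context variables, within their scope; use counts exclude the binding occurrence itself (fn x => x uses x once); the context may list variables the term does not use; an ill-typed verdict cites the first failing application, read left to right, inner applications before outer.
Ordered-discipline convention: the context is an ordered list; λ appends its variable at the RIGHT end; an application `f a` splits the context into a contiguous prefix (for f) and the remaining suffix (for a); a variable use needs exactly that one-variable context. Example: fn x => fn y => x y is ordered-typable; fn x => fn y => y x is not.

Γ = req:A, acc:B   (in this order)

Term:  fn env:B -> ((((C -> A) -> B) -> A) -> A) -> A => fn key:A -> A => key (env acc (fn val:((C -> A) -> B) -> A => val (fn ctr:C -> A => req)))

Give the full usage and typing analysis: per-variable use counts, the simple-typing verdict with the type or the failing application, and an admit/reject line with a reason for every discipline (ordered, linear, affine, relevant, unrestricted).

use counts: req=1; acc=1; env (bound)=1; key (bound)=1; val (bound)=1; ctr (bound)=0
uses in reading order: key, env, acc, val, req
typing: ill-typed: an application expects (C -> A) -> B but receives (C -> A) -> A
ordered ✗ (a type mismatch blocks all five)
linear ✗ (the type mismatch rejects it)
affine ✗ (not simply typable)
relevant ✗ (fails simple typing)
unrestricted ✗ (a type mismatch blocks all five)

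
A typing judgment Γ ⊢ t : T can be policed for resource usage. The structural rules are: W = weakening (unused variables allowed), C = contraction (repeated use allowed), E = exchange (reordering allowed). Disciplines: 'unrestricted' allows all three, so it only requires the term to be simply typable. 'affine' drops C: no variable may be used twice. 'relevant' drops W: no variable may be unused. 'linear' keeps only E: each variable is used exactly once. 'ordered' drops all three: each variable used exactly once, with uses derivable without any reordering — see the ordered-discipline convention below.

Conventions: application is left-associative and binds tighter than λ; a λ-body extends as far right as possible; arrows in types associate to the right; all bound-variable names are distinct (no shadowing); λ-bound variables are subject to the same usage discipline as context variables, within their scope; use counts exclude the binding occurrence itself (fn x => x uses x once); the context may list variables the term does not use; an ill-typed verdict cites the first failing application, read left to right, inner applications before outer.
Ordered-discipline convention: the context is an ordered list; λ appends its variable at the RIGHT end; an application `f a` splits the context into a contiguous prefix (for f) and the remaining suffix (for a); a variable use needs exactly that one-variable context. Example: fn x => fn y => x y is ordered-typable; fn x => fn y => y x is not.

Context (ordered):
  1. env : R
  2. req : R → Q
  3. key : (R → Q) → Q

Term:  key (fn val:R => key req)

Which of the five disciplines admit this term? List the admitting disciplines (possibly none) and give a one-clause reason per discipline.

admitted by: unrestricted
counts: env=0; req=1; key=2; val [bound]=0
use order (left to right): key, key, req
typing: the term checks, with type Q
ordered: ✗, repeated use of key ×2; env, val left unused
linear: ✗, repeated use of key ×2; env, val left unused
affine: ✗, repeated use of key ×2
relevant: ✗, env, val left unused
unrestricted: ✓, well-typed at Q; no restrictions here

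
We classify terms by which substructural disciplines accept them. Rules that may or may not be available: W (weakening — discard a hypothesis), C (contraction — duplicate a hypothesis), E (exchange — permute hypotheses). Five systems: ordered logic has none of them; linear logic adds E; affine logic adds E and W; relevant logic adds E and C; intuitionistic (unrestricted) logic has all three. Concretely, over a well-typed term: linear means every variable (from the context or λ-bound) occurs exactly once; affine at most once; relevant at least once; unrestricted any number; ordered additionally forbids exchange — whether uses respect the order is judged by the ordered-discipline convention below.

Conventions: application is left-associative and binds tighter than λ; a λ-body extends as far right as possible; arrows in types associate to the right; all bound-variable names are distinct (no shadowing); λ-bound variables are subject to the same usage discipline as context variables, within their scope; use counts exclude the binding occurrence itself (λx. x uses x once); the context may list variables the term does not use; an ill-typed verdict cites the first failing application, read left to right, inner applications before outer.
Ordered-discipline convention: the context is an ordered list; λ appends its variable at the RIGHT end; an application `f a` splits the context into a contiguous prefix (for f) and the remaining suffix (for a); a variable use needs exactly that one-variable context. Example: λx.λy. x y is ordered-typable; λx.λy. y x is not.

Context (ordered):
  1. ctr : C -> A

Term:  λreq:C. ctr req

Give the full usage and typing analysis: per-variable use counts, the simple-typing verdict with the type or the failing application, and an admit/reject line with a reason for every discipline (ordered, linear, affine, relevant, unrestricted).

use counts: ctr: 1, req [bound]: 1
uses in reading order: ctr, req
typing: well-typed — term : C -> A
ordered: ✓, single-use (ctr, req), ordered derivation ok
linear: ✓, ctr, req: one use apiece
affine: ✓, at most one use each (ctr, req)
relevant: ✓, at least one use each (ctr, req)
unrestricted: ✓, type-checks (C -> A) and nothing is barred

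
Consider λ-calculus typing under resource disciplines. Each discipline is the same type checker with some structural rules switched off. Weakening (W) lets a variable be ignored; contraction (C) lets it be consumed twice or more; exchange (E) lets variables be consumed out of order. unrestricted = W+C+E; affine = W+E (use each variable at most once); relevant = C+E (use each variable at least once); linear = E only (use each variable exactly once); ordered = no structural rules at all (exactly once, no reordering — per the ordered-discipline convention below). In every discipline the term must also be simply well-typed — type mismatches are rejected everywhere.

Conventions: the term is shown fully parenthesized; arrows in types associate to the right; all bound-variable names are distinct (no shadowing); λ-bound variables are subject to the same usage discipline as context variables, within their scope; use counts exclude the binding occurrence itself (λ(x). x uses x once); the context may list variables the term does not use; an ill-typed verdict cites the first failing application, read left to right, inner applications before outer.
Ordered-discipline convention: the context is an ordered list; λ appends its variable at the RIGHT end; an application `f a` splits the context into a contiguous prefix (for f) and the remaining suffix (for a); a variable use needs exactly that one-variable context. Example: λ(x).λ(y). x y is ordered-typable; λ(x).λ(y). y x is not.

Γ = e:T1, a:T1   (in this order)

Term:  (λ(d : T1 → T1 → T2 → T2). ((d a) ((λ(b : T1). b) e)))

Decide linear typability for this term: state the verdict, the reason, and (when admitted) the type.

yes — single use per variable (e, a, d, b); term : (T1 → T1 → T2 → T2) → T2 → T2
counts: e: 1×; a: 1×; d [bound]: 1×; b [bound]: 1×
uses in reading order: d, a, b, e
typing: ✓ — (T1 → T1 → T2 → T2) → T2 → T2
per-discipline verdicts: ordered ✗, linear ✓, affine ✓, relevant ✓, unrestricted ✓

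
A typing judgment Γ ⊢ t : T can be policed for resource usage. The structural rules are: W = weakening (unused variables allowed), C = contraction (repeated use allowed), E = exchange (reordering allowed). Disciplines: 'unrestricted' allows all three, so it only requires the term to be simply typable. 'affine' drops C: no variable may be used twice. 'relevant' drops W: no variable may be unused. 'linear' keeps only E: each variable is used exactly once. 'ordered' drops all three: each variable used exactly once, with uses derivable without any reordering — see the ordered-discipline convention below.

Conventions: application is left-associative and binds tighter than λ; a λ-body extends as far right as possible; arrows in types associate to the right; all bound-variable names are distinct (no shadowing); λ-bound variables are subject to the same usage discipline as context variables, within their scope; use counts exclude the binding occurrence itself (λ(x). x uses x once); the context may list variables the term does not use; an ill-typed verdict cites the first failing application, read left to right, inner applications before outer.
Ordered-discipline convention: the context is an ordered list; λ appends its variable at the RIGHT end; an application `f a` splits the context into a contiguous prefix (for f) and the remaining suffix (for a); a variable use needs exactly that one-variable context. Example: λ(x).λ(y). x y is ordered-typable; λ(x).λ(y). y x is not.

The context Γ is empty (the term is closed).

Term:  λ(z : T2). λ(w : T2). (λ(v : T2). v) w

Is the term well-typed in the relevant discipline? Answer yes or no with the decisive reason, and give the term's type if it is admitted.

no — z left unused
variable uses: z (λ-bound): 0; w (λ-bound): 1; v (λ-bound): 1
order of uses: v, w
typing: the term checks, with type T2 -> T2 -> T2
across the five disciplines: ordered ✗, linear ✗, affine ✓, relevant ✗, unrestricted ✓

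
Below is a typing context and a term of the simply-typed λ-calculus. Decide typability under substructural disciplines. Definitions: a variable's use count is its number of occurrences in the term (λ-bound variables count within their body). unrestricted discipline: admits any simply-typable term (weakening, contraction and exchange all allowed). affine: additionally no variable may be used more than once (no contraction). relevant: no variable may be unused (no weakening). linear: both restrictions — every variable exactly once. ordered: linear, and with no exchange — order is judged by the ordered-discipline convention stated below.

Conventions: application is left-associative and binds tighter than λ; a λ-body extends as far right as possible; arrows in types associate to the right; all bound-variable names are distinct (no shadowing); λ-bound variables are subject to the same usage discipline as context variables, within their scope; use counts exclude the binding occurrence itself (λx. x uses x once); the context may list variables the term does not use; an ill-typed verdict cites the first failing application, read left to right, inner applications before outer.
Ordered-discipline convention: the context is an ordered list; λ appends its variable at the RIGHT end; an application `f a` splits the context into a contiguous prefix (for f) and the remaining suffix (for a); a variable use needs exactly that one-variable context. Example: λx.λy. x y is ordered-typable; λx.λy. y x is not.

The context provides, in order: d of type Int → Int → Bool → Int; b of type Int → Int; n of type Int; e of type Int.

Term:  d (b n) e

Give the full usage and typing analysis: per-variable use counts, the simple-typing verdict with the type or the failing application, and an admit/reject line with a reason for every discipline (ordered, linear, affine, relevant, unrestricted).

usage: d ×1, b ×1, n ×1, e ×1
order of uses: d, b, n, e
typing: ✓ — Bool → Int
ordered ✓ (d, b, n, e once each; derivable with no W/C/E)
linear ✓ (each of d, b, n, e used exactly once)
affine ✓ (at most one use each (d, b, n, e))
relevant ✓ (at least one use each (d, b, n, e))
unrestricted ✓ (simply typable at Bool → Int; W, C, E all held)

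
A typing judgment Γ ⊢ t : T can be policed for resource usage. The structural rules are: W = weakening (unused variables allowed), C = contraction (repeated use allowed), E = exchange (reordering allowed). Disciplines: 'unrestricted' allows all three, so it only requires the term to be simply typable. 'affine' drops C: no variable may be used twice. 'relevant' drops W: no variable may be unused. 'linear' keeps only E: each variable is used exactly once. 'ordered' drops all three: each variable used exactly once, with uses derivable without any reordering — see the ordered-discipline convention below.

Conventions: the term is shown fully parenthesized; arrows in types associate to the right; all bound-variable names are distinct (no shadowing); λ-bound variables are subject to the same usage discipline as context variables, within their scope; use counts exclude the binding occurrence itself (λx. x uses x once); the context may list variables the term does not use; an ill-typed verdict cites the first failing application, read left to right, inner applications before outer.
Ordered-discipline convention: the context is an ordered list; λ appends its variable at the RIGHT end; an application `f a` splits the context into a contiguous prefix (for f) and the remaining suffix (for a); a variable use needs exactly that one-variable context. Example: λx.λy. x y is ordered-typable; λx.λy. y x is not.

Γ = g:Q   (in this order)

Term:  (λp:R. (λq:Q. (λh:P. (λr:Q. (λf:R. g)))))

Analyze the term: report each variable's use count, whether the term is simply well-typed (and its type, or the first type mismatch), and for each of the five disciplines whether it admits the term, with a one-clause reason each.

usage: g=1; p [bound]=0; q [bound]=0; h [bound]=0; r [bound]=0; f [bound]=0
left-to-right use order: g
typing: the term checks, with type R -> Q -> P -> Q -> R -> Q
ordered: ✗ — p, q, h, r, f never used (weakening)
linear: ✗ — p, q, h, r, f never used (weakening)
affine: ✓ — no duplicate uses among g, p, q, h, r, f
relevant: ✗ — p, q, h, r, f never used (weakening)
unrestricted: ✓ — well-typed at R -> Q -> P -> Q -> R -> Q; no restrictions here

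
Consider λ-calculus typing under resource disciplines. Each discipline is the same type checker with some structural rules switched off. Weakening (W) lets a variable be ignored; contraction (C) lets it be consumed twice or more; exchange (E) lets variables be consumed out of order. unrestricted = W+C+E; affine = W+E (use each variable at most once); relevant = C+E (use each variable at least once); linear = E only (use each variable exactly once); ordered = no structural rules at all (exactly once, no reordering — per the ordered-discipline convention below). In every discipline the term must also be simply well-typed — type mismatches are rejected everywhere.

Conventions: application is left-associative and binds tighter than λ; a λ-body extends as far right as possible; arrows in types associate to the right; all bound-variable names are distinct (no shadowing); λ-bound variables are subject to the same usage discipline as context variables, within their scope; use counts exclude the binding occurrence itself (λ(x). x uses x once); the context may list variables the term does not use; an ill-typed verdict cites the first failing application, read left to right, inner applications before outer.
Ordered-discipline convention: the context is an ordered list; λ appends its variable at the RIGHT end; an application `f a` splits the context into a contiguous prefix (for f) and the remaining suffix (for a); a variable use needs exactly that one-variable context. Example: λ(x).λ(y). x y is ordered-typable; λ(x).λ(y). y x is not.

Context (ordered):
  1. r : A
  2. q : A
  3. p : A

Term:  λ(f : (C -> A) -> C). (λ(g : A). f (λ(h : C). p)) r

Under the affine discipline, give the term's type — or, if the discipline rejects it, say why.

term : ((C -> A) -> C) -> C
counts: r: 1, q: 0, p: 1, f (λ-bound): 1, g (λ-bound): 0, h (λ-bound): 0
uses in reading order: f, p, r
typing: well-typed — term : ((C -> A) -> C) -> C
summary: ordered ✗ · linear ✗ · affine ✓ · relevant ✗ · unrestricted ✓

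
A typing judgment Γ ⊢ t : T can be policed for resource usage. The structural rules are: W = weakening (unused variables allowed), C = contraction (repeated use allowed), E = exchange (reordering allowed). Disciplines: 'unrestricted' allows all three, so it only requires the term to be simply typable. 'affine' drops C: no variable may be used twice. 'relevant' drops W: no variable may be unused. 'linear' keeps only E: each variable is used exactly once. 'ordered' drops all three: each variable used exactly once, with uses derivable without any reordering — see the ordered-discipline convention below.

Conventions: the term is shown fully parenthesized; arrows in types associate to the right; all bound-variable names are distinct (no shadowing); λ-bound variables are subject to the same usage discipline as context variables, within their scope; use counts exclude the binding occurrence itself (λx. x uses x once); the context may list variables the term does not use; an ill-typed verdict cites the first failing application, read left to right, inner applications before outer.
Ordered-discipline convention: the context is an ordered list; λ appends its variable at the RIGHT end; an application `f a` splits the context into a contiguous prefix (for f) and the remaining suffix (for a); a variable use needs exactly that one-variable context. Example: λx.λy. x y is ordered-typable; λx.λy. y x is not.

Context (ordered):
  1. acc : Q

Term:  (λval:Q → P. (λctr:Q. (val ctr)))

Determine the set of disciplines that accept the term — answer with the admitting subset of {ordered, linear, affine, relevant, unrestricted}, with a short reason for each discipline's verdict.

admitted in: affine, unrestricted
use counts: acc: 0×, val [bound]: 1×, ctr [bound]: 1×
uses in reading order: val, ctr
typing: well-typed — term : (Q → P) → Q → P
ordered: ✗ — needs weakening: acc unused
linear: ✗ — needs weakening: acc unused
affine: ✓ — at most one use each (acc, val, ctr)
relevant: ✗ — needs weakening: acc unused
unrestricted: ✓ — well-typed at (Q → P) → Q → P; no restrictions here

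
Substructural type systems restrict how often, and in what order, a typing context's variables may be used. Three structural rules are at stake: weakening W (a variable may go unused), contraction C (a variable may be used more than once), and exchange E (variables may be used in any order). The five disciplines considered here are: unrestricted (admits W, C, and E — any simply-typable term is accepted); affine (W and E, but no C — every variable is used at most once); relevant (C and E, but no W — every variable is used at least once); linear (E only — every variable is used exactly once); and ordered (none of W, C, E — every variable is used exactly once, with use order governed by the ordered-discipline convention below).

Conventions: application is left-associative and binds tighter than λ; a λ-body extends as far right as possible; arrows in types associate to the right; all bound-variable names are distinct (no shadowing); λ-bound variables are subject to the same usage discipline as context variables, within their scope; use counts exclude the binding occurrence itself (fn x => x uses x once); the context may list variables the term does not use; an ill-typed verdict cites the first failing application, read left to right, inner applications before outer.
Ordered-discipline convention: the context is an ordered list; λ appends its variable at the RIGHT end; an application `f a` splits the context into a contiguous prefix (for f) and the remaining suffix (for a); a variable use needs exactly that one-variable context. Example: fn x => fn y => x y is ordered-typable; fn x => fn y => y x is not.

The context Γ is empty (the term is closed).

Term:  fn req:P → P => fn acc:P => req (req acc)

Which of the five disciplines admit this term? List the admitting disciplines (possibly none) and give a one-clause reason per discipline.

admitted in: relevant, unrestricted
counts: req (bound): 2×, acc (bound): 1×
left-to-right use order: req, req, acc
typing: well-typed — term : (P → P) → P → P
ordered: ✗ — repeated use of req ×2
linear: ✗ — repeated use of req ×2
affine: ✗ — repeated use of req ×2
relevant: ✓ — at least one use each (req, acc)
unrestricted: ✓ — well-typed at (P → P) → P → P; no restrictions here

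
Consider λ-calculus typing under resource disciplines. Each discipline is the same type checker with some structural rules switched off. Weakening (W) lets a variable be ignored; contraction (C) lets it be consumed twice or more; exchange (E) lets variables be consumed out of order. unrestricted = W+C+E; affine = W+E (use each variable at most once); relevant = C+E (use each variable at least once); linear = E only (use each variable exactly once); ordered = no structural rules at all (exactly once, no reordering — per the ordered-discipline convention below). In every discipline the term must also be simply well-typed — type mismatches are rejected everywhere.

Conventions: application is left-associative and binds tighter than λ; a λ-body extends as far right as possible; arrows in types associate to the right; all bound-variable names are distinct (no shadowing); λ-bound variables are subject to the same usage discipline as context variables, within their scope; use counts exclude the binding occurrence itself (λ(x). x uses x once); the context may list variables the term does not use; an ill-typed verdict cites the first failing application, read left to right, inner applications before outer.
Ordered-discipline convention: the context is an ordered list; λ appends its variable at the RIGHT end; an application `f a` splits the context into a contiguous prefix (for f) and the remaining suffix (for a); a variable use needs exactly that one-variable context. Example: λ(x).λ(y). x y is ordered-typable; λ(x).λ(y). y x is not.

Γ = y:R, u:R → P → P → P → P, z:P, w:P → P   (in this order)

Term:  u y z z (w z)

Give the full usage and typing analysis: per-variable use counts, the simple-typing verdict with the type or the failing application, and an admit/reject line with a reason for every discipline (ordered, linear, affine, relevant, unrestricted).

counts: y=1, u=1, z=3, w=1
use order (left to right): u, y, z, z, w, z
typing: well-typed — term : P
ordered: ✗, repeated use of z ×3
linear: ✗, repeated use of z ×3
affine: ✗, repeated use of z ×3
relevant: ✓, y, u, z, w: all used, weakening unneeded
unrestricted: ✓, typability at P is all that's needed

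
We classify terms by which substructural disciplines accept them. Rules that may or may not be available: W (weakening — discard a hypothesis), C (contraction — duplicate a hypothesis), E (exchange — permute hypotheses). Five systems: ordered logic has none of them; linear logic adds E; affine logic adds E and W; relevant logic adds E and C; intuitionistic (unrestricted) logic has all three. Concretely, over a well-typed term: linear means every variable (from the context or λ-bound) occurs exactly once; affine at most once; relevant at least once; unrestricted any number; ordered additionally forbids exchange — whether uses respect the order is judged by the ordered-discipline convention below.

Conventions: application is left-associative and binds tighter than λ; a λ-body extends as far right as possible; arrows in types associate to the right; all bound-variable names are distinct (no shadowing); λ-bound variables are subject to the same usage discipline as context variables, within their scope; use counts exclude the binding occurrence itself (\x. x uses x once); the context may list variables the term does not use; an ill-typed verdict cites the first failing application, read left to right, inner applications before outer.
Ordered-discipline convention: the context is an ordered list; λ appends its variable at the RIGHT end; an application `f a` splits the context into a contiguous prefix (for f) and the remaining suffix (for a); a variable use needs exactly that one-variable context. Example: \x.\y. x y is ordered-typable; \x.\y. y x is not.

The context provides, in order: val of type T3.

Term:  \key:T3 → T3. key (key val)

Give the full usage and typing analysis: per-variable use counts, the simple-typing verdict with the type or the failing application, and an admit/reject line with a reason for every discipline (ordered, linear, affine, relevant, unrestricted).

usage: val: 1×, key (λ-bound): 2×
uses in reading order: key, key, val
typing: well-typed at (T3 → T3) → T3
ordered: ✗ — key ×2 used more than once (contraction)
linear: ✗ — key ×2 used more than once (contraction)
affine: ✗ — key ×2 used more than once (contraction)
relevant: ✓ — none of val, key goes unused
unrestricted: ✓ — simply typable at (T3 → T3) → T3; W, C, E all held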